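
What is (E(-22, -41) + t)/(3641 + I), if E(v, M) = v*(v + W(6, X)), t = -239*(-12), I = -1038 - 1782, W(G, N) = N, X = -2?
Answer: 3396/821 ≈ 4.1364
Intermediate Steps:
I = -2820
t = 2868
E(v, M) = v*(-2 + v) (E(v, M) = v*(v - 2) = v*(-2 + v))
(E(-22, -41) + t)/(3641 + I) = (-22*(-2 - 22) + 2868)/(3641 - 2820) = (-22*(-24) + 2868)/821 = (528 + 2868)*(1/821) = 3396*(1/821) = 3396/821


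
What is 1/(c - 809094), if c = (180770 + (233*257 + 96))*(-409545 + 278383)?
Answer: -1/31577667108 ≈ -3.1668e-11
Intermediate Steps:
c = -31576858014 (c = (180770 + (59881 + 96))*(-131162) = (180770 + 59977)*(-131162) = 240747*(-131162) = -31576858014)
1/(c - 809094) = 1/(-31576858014 - 809094) = 1/(-31577667108) = -1/31577667108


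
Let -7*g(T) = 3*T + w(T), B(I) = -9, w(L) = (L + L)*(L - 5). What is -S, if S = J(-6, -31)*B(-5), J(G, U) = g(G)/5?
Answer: -1026/35 ≈ -29.314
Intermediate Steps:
w(L) = 2*L*(-5 + L) (w(L) = (2*L)*(-5 + L) = 2*L*(-5 + L))
g(T) = -3*T/7 - 2*T*(-5 + T)/7 (g(T) = -(3*T + 2*T*(-5 + T))/7 = -3*T/7 - 2*T*(-5 + T)/7)
J(G, U) = G*(7 - 2*G)/35 (J(G, U) = (G*(7 - 2*G)/7)/5 = (G*(7 - 2*G)/7)*(⅕) = G*(7 - 2*G)/35)
S = 1026/35 (S = ((1/35)*(-6)*(7 - 2*(-6)))*(-9) = ((1/35)*(-6)*(7 + 12))*(-9) = ((1/35)*(-6)*19)*(-9) = -114/35*(-9) = 1026/35 ≈ 29.314)
-S = -1*1026/35 = -1026/35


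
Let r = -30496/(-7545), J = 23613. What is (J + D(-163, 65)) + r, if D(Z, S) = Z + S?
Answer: 177451171/7545 ≈ 23519.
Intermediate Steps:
D(Z, S) = S + Z
r = 30496/7545 (r = -30496*(-1/7545) = 30496/7545 ≈ 4.0419)
(J + D(-163, 65)) + r = (23613 + (65 - 163)) + 30496/7545 = (23613 - 98) + 30496/7545 = 23515 + 30496/7545 = 177451171/7545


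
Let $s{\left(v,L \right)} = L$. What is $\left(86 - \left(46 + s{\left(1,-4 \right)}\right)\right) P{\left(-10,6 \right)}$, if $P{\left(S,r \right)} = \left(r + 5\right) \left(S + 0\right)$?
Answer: $-4840$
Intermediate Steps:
$P{\left(S,r \right)} = S \left(5 + r\right)$ ($P{\left(S,r \right)} = \left(5 + r\right) S = S \left(5 + r\right)$)
$\left(86 - \left(46 + s{\left(1,-4 \right)}\right)\right) P{\left(-10,6 \right)} = \left(86 - 42\right) \left(- 10 \left(5 + 6\right)\right) = \left(86 + \left(-46 + 4\right)\right) \left(\left(-10\right) 11\right) = \left(86 - 42\right) \left(-110\right) = 44 \left(-110\right) = -4840$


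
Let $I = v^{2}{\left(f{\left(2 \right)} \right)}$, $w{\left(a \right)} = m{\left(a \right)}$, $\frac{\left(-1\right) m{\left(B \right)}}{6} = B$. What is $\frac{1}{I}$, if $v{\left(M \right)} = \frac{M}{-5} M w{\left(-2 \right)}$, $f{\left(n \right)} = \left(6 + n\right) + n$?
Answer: $\frac{1}{57600} \approx 1.7361 \cdot 10^{-5}$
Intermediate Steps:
$m{\left(B \right)} = - 6 B$
$f{\left(n \right)} = 6 + 2 n$
$w{\left(a \right)} = - 6 a$
$v{\left(M \right)} = - \frac{12 M^{2}}{5}$ ($v{\left(M \right)} = \frac{M}{-5} M \left(\left(-6\right) \left(-2\right)\right) = M \left(- \frac{1}{5}\right) M 12 = - \frac{M}{5} M 12 = - \frac{M^{2}}{5} \cdot 12 = - \frac{12 M^{2}}{5}$)
$I = 57600$ ($I = \left(- \frac{12 \left(6 + 2 \cdot 2\right)^{2}}{5}\right)^{2} = \left(- \frac{12 \left(6 + 4\right)^{2}}{5}\right)^{2} = \left(- \frac{12 \cdot 10^{2}}{5}\right)^{2} = \left(\left(- \frac{12}{5}\right) 100\right)^{2} = \left(-240\right)^{2} = 57600$)
$\frac{1}{I} = \frac{1}{57600}$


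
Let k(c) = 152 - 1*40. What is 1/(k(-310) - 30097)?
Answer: -1/29985 ≈ -3.3350e-5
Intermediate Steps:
k(c) = 112 (k(c) = 152 - 40 = 112)
1/(k(-310) - 30097) = 1/(112 - 30097) = 1/(-29985) = -1/29985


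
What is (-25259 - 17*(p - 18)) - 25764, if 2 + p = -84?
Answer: -49255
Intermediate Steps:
p = -86 (p = -2 - 84 = -86)
(-25259 - 17*(p - 18)) - 25764 = (-25259 - 17*(-86 - 18)) - 25764 = (-25259 - 17*(-104)) - 25764 = (-25259 + 1768) - 25764 = -23491 - 25764 = -49255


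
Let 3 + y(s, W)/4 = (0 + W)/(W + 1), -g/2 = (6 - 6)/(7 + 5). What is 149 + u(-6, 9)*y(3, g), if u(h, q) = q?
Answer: 41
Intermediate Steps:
g = 0 (g = -2*(6 - 6)/(7 + 5) = -0/12 = -2*0 = 0)
y(s, W) = -12 + 4*W/(1 + W) (y(s, W) = -12 + 4*((0 + W)/(W + 1)) = -12 + 4*(W/(1 + W)) = -12 + 4*W/(1 + W))
149 + u(-6, 9)*y(3, g) = 149 + 9*(4*(-3 - 2*0)/(1 + 0)) = 149 + 9*(4*(-3 + 0)/1) = 149 + 9*(4*1*(-3)) = 149 + 9*(-12) = 149 - 108 = 41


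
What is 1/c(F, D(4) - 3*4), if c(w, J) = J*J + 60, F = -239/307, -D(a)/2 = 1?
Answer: 1/256 ≈ 0.0039063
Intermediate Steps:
D(a) = -2 (D(a) = -2*1 = -2)
F = -239/307 (F = -239*1/307 = -239/307 ≈ -0.77850)
c(w, J) = 60 + J**2 (c(w, J) = J**2 + 60 = 60 + J**2)
1/c(F, D(4) - 3*4) = 1/(60 + (-2 - 3*4)**2) = 1/(60 + (-2 - 12)**2) = 1/(60 + (-14)**2) = 1/(60 + 196) = 1/256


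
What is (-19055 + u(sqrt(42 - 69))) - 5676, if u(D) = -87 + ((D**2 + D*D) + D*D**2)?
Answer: -24872 - 81*I*sqrt(3) ≈ -24872.0 - 140.3*I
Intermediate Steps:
u(D) = -87 + D**3 + 2*D**2 (u(D) = -87 + ((D**2 + D**2) + D**3) = -87 + (2*D**2 + D**3) = -87 + (D**3 + 2*D**2) = -87 + D**3 + 2*D**2)
(-19055 + u(sqrt(42 - 69))) - 5676 = (-19055 + (-87 + (sqrt(42 - 69))**3 + 2*(sqrt(42 - 69))**2)) - 5676 = (-19055 + (-87 + (sqrt(-27))**3 + 2*(sqrt(-27))**2)) - 5676 = (-19055 + (-87 + (3*I*sqrt(3))**3 + 2*(3*I*sqrt(3))**2)) - 5676 = (-19055 + (-87 - 81*I*sqrt(3) + 2*(-27))) - 5676 = (-19055 + (-87 - 81*I*sqrt(3) - 54)) - 5676 = (-19055 + (-141 - 81*I*sqrt(3))) - 5676 = (-19196 - 81*I*sqrt(3)) - 5676 = -24872 - 81*I*sqrt(3)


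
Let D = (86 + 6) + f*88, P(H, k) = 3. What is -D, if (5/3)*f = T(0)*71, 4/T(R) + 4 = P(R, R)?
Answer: 74516/5 ≈ 14903.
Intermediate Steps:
T(R) = -4 (T(R) = 4/(-4 + 3) = 4/(-1) = 4*(-1) = -4)
f = -852/5 (f = 3*(-4*71)/5 = (⅗)*(-284) = -852/5 ≈ -170.40)
D = -74516/5 (D = (86 + 6) - 852/5*88 = 92 - 74976/5 = -74516/5 ≈ -14903.)
-D = -1*(-74516/5) = 74516/5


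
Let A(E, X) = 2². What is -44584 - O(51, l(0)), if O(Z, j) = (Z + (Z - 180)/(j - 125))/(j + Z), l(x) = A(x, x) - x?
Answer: -59342564/1331 ≈ -44585.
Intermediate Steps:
A(E, X) = 4
l(x) = 4 - x
O(Z, j) = (Z + (-180 + Z)/(-125 + j))/(Z + j)
-44584 - O(51, l(0)) = -44584 - (-180 - 124*51 + 51*(4 - 1*0))/((4 - 1*0)² - 125*51 - 125*(4 - 1*0) + 51*(4 - 1*0)) = -44584 - (-180 - 6324 + 51*(4 + 0))/((4 + 0)² - 6375 - 125*(4 + 0) + 51*(4 + 0)) = -44584 - (-180 - 6324 + 51*4)/(4² - 6375 - 125*4 + 51*4) = -44584 - (-180 - 6324 + 204)/(16 - 6375 - 500 + 204) = -44584 - (-6300)/(-6655) = -44584 - (-1)*(-6300)/6655 = -44584 - 1*1260/1331 = -44584 - 1260/1331 = -59342564/1331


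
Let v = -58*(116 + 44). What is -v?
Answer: 9280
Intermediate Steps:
v = -9280 (v = -58*160 = -9280)
-v = -1*(-9280) = 9280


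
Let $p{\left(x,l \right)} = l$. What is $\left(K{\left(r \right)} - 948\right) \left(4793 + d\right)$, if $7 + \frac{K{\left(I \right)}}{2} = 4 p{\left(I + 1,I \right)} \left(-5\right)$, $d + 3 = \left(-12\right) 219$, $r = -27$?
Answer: $255116$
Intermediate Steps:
$d = -2631$ ($d = -3 - 2628 = -2631$)
$K{\left(I \right)} = -14 - 40 I$ ($K{\left(I \right)} = -14 + 2 \cdot 4 I \left(-5\right) = -14 + 2 \left(- 20 I\right) = -14 - 40 I$)
$\left(K{\left(r \right)} - 948\right) \left(4793 + d\right) = \left(\left(-14 - -1080\right) - 948\right) \left(4793 - 2631\right) = \left(\left(-14 + 1080\right) - 948\right) 2162 = \left(1066 - 948\right) 2162 = 118 \cdot 2162 = 255116$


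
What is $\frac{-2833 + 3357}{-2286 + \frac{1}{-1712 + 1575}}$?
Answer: $- \frac{71788}{313183} \approx -0.22922$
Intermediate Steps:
$\frac{-2833 + 3357}{-2286 + \frac{1}{-1712 + 1575}} = \frac{524}{-2286 + \frac{1}{-137}} = \frac{524}{-2286 - \frac{1}{137}} = \frac{524}{- \frac{313183}{137}} = 524 \left(- \frac{137}{313183}\right) = - \frac{71788}{313183}$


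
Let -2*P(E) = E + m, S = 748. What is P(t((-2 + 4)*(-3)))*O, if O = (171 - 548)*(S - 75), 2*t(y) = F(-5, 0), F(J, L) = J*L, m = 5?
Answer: 1268605/2 ≈ 6.3430e+5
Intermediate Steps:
t(y) = 0 (t(y) = (-5*0)/2 = (1/2)*0 = 0)
O = -253721 (O = (171 - 548)*(748 - 75) = -377*673 = -253721)
P(E) = -5/2 - E/2 (P(E) = -(E + 5)/2 = -(5 + E)/2 = -5/2 - E/2)
P(t((-2 + 4)*(-3)))*O = (-5/2 - 1/2*0)*(-253721) = (-5/2 + 0)*(-253721) = -5/2*(-253721) = 1268605/2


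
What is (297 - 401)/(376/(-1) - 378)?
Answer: 4/29 ≈ 0.13793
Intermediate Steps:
(297 - 401)/(376/(-1) - 378) = -104/(376*(-1) - 378) = -104/(-376 - 378) = -104/(-754) = -104*(-1/754) = 4/29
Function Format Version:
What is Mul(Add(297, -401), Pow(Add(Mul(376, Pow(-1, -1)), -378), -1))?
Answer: Rational(4, 29) ≈ 0.13793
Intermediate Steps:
Mul(Add(297, -401), Pow(Add(Mul(376, Pow(-1, -1)), -378), -1)) = Mul(-104, Pow(Add(Mul(376, -1), -378), -1)) = Mul(-104, Pow(Add(-376, -378), -1)) = Mul(-104, Pow(-754, -1)) = Mul(-104, Rational(-1, 754)) = Rational(4, 29)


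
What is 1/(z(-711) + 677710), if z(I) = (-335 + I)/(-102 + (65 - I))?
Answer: 337/228387747 ≈ 1.4756e-6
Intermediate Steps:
z(I) = (-335 + I)/(-37 - I)
1/(z(-711) + 677710) = 1/((335 - 1*(-711))/(37 - 711) + 677710) = 1/((335 + 711)/(-674) + 677710) = 1/(-1/674*1046 + 677710) = 1/(-523/337 + 677710) = 1/(228387747/337) = 337/228387747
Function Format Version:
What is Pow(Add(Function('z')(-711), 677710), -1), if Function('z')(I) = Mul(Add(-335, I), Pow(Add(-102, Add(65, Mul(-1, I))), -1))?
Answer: Rational(337, 228387747) ≈ 1.4756e-6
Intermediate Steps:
Function('z')(I) = Mul(Pow(Add(-37, Mul(-1, I)), -1), Add(-335, I)) (Function('z')(I) = Mul(Add(-335, I), Pow(Add(-37, Mul(-1, I)), -1)) = Mul(Pow(Add(-37, Mul(-1, I)), -1), Add(-335, I)))
Pow(Add(Function('z')(-711), 677710), -1) = Pow(Add(Mul(Pow(Add(37, -711), -1), Add(335, Mul(-1, -711))), 677710), -1) = Pow(Add(Mul(Pow(-674, -1), Add(335, 711)), 677710), -1) = Pow(Add(Mul(Rational(-1, 674), 1046), 677710), -1) = Pow(Add(Rational(-523, 337), 677710), -1) = Pow(Rational(228387747, 337), -1) = Rational(337, 228387747)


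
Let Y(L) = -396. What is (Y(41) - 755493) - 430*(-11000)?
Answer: 3974111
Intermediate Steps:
(Y(41) - 755493) - 430*(-11000) = (-396 - 755493) - 430*(-11000) = -755889 + 4730000 = 3974111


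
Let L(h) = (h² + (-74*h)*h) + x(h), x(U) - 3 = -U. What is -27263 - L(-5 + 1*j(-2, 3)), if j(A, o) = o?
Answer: -26976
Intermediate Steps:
x(U) = 3 - U
L(h) = 3 - h - 73*h² (L(h) = (h² + (-74*h)*h) + (3 - h) = (h² - 74*h²) + (3 - h) = -73*h² + (3 - h) = 3 - h - 73*h²)
-27263 - L(-5 + 1*j(-2, 3)) = -27263 - (3 - (-5 + 1*3) - 73*(-5 + 1*3)²) = -27263 - (3 - (-5 + 3) - 73*(-5 + 3)²) = -27263 - (3 - 1*(-2) - 73*(-2)²) = -27263 - (3 + 2 - 73*4) = -27263 - (3 + 2 - 292) = -27263 - 1*(-287) = -27263 + 287 = -26976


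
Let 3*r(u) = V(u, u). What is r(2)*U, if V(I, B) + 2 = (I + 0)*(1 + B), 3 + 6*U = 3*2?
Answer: 2/3 ≈ 0.66667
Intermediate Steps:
U = 1/2 (U = -1/2 + (3*2)/6 = -1/2 + (1/6)*6 = -1/2 + 1 = 1/2 ≈ 0.50000)
V(I, B) = -2 + I*(1 + B) (V(I, B) = -2 + (I + 0)*(1 + B) = -2 + I*(1 + B))
r(u) = -2/3 + u/3 + u**2/3 (r(u) = (-2 + u + u*u)/3 = (-2 + u + u**2)/3 = -2/3 + u/3 + u**2/3)
r(2)*U = (-2/3 + (1/3)*2 + (1/3)*2**2)*(1/2) = (-2/3 + 2/3 + (1/3)*4)*(1/2) = (-2/3 + 2/3 + 4/3)*(1/2) = (4/3)*(1/2) = 2/3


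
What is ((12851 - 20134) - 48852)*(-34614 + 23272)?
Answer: 636683170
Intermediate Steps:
((12851 - 20134) - 48852)*(-34614 + 23272) = (-7283 - 48852)*(-11342) = -56135*(-11342) = 636683170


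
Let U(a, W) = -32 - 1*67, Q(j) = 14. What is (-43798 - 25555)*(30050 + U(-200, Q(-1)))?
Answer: -2077191703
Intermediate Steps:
U(a, W) = -99 (U(a, W) = -32 - 67 = -99)
(-43798 - 25555)*(30050 + U(-200, Q(-1))) = (-43798 - 25555)*(30050 - 99) = -69353*29951 = -2077191703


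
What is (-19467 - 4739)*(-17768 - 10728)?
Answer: 689774176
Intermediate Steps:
(-19467 - 4739)*(-17768 - 10728) = -24206*(-28496) = 689774176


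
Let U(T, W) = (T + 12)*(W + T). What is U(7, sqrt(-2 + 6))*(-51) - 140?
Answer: -8861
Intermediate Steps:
U(T, W) = (12 + T)*(T + W)
U(7, sqrt(-2 + 6))*(-51) - 140 = (7**2 + 12*7 + 12*sqrt(-2 + 6) + 7*sqrt(-2 + 6))*(-51) - 140 = (49 + 84 + 12*sqrt(4) + 7*sqrt(4))*(-51) - 140 = (49 + 84 + 12*2 + 7*2)*(-51) - 140 = (49 + 84 + 24 + 14)*(-51) - 140 = 171*(-51) - 140 = -8721 - 140 = -8861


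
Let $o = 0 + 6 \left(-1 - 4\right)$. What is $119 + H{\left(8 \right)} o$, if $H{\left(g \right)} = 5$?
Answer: $-31$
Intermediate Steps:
$o = -30$ ($o = 0 + 6 \left(-5\right) = 0 - 30 = -30$)
$119 + H{\left(8 \right)} o = 119 + 5 \left(-30\right) = 119 - 150 = -31$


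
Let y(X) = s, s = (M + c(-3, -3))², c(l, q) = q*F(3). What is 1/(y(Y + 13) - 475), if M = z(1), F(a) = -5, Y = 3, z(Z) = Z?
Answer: -1/219 ≈ -0.0045662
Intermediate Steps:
M = 1
c(l, q) = -5*q (c(l, q) = q*(-5) = -5*q)
s = 256 (s = (1 - 5*(-3))² = (1 + 15)² = 16² = 256)
y(X) = 256
1/(y(Y + 13) - 475) = 1/(256 - 475) = 1/(-219) = -1/219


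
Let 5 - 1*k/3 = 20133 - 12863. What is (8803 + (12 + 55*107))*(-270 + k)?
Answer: -324355500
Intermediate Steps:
k = -21795 (k = 15 - 3*(20133 - 12863) = 15 - 3*7270 = 15 - 21810 = -21795)
(8803 + (12 + 55*107))*(-270 + k) = (8803 + (12 + 55*107))*(-270 - 21795) = (8803 + (12 + 5885))*(-22065) = (8803 + 5897)*(-22065) = 14700*(-22065) = -324355500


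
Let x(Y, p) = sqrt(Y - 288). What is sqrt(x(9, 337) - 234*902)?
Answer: sqrt(-211068 + 3*I*sqrt(31)) ≈ 0.018 + 459.42*I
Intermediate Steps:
x(Y, p) = sqrt(-288 + Y)
sqrt(x(9, 337) - 234*902) = sqrt(sqrt(-288 + 9) - 234*902) = sqrt(sqrt(-279) - 211068) = sqrt(3*I*sqrt(31) - 211068) = sqrt(-211068 + 3*I*sqrt(31))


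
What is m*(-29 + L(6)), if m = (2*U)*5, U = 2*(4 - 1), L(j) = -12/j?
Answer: -1860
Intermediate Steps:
U = 6 (U = 2*3 = 6)
m = 60 (m = (2*6)*5 = 12*5 = 60)
m*(-29 + L(6)) = 60*(-29 - 12/6) = 60*(-29 - 12*⅙) = 60*(-29 - 2) = 60*(-31) = -1860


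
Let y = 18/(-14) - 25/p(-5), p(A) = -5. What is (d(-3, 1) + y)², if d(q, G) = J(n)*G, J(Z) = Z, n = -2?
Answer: 144/49 ≈ 2.9388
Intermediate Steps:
d(q, G) = -2*G
y = 26/7 (y = 18/(-14) - 25/(-5) = 18*(-1/14) - 25*(-⅕) = -9/7 + 5 = 26/7 ≈ 3.7143)
(d(-3, 1) + y)² = (-2*1 + 26/7)² = (-2 + 26/7)² = (12/7)² = 144/49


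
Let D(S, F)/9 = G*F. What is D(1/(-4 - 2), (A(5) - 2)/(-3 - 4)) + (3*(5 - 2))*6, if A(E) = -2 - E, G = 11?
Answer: 1269/7 ≈ 181.29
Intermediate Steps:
D(S, F) = 99*F (D(S, F) = 9*(11*F) = 99*F)
D(1/(-4 - 2), (A(5) - 2)/(-3 - 4)) + (3*(5 - 2))*6 = 99*(((-2 - 1*5) - 2)/(-3 - 4)) + (3*(5 - 2))*6 = 99*(((-2 - 5) - 2)/(-7)) + (3*3)*6 = 99*((-7 - 2)*(-⅐)) + 9*6 = 99*(-9*(-⅐)) + 54 = 99*(9/7) + 54 = 891/7 + 54 = 1269/7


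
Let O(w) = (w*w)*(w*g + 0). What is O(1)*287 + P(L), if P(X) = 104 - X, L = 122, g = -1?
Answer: -305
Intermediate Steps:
O(w) = -w³ (O(w) = (w*w)*(w*(-1) + 0) = w²*(-w + 0) = w²*(-w) = -w³)
O(1)*287 + P(L) = -1*1³*287 + (104 - 1*122) = -1*1*287 + (104 - 122) = -1*287 - 18 = -287 - 18 = -305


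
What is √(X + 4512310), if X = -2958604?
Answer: 3*√172634 ≈ 1246.5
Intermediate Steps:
√(X + 4512310) = √(-2958604 + 4512310) = √1553706 = 3*√172634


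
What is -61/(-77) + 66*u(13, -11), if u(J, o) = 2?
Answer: 10225/77 ≈ 132.79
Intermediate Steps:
-61/(-77) + 66*u(13, -11) = -61/(-77) + 66*2 = -61*(-1/77) + 132 = 61/77 + 132 = 10225/77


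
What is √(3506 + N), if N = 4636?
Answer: √8142 ≈ 90.233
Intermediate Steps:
√(3506 + N) = √(3506 + 4636) = √8142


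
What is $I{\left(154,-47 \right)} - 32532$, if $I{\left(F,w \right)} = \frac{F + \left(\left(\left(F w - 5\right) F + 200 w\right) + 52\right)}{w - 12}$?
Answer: $- \frac{794772}{59} \approx -13471.0$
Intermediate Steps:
$I{\left(F,w \right)} = \frac{52 + F + 200 w + F \left(-5 + F w\right)}{-12 + w}$ ($I{\left(F,w \right)} = \frac{F + \left(\left(\left(-5 + F w\right) F + 200 w\right) + 52\right)}{-12 + w} = \frac{F + \left(\left(F \left(-5 + F w\right) + 200 w\right) + 52\right)}{-12 + w} = \frac{F + \left(\left(200 w + F \left(-5 + F w\right)\right) + 52\right)}{-12 + w} = \frac{F + \left(52 + 200 w + F \left(-5 + F w\right)\right)}{-12 + w} = \frac{52 + F + 200 w + F \left(-5 + F w\right)}{-12 + w}$)
$I{\left(154,-47 \right)} - 32532 = \frac{52 - 616 + 200 \left(-47\right) - 47 \cdot 154^{2}}{-12 - 47} - 32532 = \frac{52 - 616 - 9400 - 1114652}{-59} - 32532 = - \frac{52 - 616 - 9400 - 1114652}{59} - 32532 = \left(- \frac{1}{59}\right) \left(-1124616\right) - 32532 = \frac{1124616}{59} - 32532 = - \frac{794772}{59}$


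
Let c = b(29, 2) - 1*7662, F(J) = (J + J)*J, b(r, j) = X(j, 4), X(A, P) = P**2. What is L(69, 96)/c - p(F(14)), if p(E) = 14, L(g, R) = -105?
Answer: -106939/7646 ≈ -13.986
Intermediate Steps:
b(r, j) = 16 (b(r, j) = 4**2 = 16)
F(J) = 2*J**2 (F(J) = (2*J)*J = 2*J**2)
c = -7646 (c = 16 - 1*7662 = 16 - 7662 = -7646)
L(69, 96)/c - p(F(14)) = -105/(-7646) - 1*14 = -105*(-1/7646) - 14 = 105/7646 - 14 = -106939/7646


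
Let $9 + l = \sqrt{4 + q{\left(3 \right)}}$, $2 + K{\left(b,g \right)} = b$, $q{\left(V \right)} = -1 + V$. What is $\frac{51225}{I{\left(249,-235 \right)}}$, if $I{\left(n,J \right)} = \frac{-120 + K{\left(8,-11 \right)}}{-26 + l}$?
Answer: $\frac{597625}{38} - \frac{17075 \sqrt{6}}{38} \approx 14626.0$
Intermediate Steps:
$K{\left(b,g \right)} = -2 + b$
$l = -9 + \sqrt{6}$ ($l = -9 + \sqrt{4 + \left(-1 + 3\right)} = -9 + \sqrt{4 + 2} = -9 + \sqrt{6} \approx -6.5505$)
$I{\left(n,J \right)} = - \frac{114}{-35 + \sqrt{6}}$ ($I{\left(n,J \right)} = \frac{-120 + \left(-2 + 8\right)}{-26 - \left(9 - \sqrt{6}\right)} = \frac{-120 + 6}{-35 + \sqrt{6}} = - \frac{114}{-35 + \sqrt{6}}$)
$\frac{51225}{I{\left(249,-235 \right)}} = \frac{51225}{\frac{3990}{1219} + \frac{114 \sqrt{6}}{1219}}$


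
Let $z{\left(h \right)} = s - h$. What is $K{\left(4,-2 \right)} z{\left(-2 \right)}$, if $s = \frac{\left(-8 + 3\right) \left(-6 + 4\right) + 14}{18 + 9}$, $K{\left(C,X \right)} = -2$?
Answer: $- \frac{52}{9} \approx -5.7778$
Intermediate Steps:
$s = \frac{8}{9}$ ($s = \frac{\left(-5\right) \left(-2\right) + 14}{27} = \left(10 + 14\right) \frac{1}{27} = 24 \cdot \frac{1}{27} = \frac{8}{9} \approx 0.88889$)
$z{\left(h \right)} = \frac{8}{9} - h$
$K{\left(4,-2 \right)} z{\left(-2 \right)} = - 2 \left(\frac{8}{9} - -2\right) = - 2 \left(\frac{8}{9} + 2\right) = \left(-2\right) \frac{26}{9} = - \frac{52}{9}$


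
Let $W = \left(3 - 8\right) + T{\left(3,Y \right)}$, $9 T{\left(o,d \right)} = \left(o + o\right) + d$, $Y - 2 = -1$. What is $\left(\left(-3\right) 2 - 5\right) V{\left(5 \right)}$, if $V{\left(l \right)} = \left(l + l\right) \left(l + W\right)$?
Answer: $- \frac{770}{9} \approx -85.556$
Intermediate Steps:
$Y = 1$ ($Y = 2 - 1 = 1$)
$T{\left(o,d \right)} = \frac{d}{9} + \frac{2 o}{9}$ ($T{\left(o,d \right)} = \frac{\left(o + o\right) + d}{9} = \frac{2 o + d}{9} = \frac{d + 2 o}{9} = \frac{d}{9} + \frac{2 o}{9}$)
$W = - \frac{38}{9}$ ($W = \left(3 - 8\right) + \left(\frac{1}{9} \cdot 1 + \frac{2}{9} \cdot 3\right) = -5 + \left(\frac{1}{9} + \frac{2}{3}\right) = -5 + \frac{7}{9} = - \frac{38}{9} \approx -4.2222$)
$V{\left(l \right)} = 2 l \left(- \frac{38}{9} + l\right)$ ($V{\left(l \right)} = \left(l + l\right) \left(l - \frac{38}{9}\right) = 2 l \left(- \frac{38}{9} + l\right)$)
$\left(\left(-3\right) 2 - 5\right) V{\left(5 \right)} = \left(\left(-3\right) 2 - 5\right) \frac{2}{9} \cdot 5 \left(-38 + 9 \cdot 5\right) = \left(-6 - 5\right) \frac{2}{9} \cdot 5 \left(-38 + 45\right) = - 11 \cdot \frac{2}{9} \cdot 5 \cdot 7 = \left(-11\right) \frac{70}{9} = - \frac{770}{9}$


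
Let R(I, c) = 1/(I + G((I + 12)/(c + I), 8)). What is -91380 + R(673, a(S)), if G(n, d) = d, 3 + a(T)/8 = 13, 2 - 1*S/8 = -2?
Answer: -62229779/681 ≈ -91380.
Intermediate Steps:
S = 32 (S = 16 - 8*(-2) = 16 + 16 = 32)
a(T) = 80 (a(T) = -24 + 8*13 = -24 + 104 = 80)
R(I, c) = 1/(8 + I) (R(I, c) = 1/(I + 8) = 1/(8 + I))
-91380 + R(673, a(S)) = -91380 + 1/(8 + 673) = -91380 + 1/681 = -62229779/681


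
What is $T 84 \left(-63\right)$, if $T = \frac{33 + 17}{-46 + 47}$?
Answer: $-264600$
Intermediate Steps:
$T = 50$ ($T = \frac{50}{1} = 50 \cdot 1 = 50$)
$T 84 \left(-63\right) = 50 \cdot 84 \left(-63\right) = 4200 \left(-63\right) = -264600$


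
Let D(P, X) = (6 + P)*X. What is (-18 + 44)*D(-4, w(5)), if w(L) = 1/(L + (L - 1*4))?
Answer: 26/3 ≈ 8.6667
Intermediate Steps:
w(L) = 1/(-4 + 2*L) (w(L) = 1/(L + (L - 4)) = 1/(L + (-4 + L)) = 1/(-4 + 2*L))
D(P, X) = X*(6 + P)
(-18 + 44)*D(-4, w(5)) = (-18 + 44)*((1/(2*(-2 + 5)))*(6 - 4)) = 26*(((½)/3)*2) = 26*(((½)*(⅓))*2) = 26*((⅙)*2) = 26*(⅓) = 26/3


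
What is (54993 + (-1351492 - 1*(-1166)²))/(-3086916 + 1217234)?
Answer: 2656055/1869682 ≈ 1.4206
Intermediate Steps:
(54993 + (-1351492 - 1*(-1166)²))/(-3086916 + 1217234) = (54993 + (-1351492 - 1*1359556))/(-1869682) = (54993 + (-1351492 - 1359556))*(-1/1869682) = (54993 - 2711048)*(-1/1869682) = -2656055*(-1/1869682) = 2656055/1869682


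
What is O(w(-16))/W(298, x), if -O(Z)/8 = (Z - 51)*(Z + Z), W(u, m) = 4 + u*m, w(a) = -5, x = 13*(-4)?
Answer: 1120/3873 ≈ 0.28918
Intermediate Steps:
x = -52
W(u, m) = 4 + m*u
O(Z) = -16*Z*(-51 + Z) (O(Z) = -8*(Z - 51)*(Z + Z) = -8*(-51 + Z)*2*Z = -16*Z*(-51 + Z))
O(w(-16))/W(298, x) = (16*(-5)*(51 - 1*(-5)))/(4 - 52*298) = (16*(-5)*(51 + 5))/(4 - 15496) = (16*(-5)*56)/(-15492) = -4480*(-1/15492) = 1120/3873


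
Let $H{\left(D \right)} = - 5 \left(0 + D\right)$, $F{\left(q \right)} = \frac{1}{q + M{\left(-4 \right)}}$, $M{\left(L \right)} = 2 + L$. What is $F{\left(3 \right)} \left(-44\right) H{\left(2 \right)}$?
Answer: $440$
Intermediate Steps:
$F{\left(q \right)} = \frac{1}{-2 + q}$ ($F{\left(q \right)} = \frac{1}{q + \left(2 - 4\right)} = \frac{1}{q - 2} = \frac{1}{-2 + q}$)
$H{\left(D \right)} = - 5 D$
$F{\left(3 \right)} \left(-44\right) H{\left(2 \right)} = \frac{1}{-2 + 3} \left(-44\right) \left(\left(-5\right) 2\right) = 1^{-1} \left(-44\right) \left(-10\right) = 1 \left(-44\right) \left(-10\right) = \left(-44\right) \left(-10\right) = 440$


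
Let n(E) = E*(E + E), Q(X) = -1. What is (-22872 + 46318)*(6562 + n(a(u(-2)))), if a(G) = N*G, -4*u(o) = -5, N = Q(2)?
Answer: 615703683/4 ≈ 1.5393e+8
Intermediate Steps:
N = -1
u(o) = 5/4 (u(o) = -1/4*(-5) = 5/4)
a(G) = -G
n(E) = 2*E**2 (n(E) = E*(2*E) = 2*E**2)
(-22872 + 46318)*(6562 + n(a(u(-2)))) = (-22872 + 46318)*(6562 + 2*(-1*5/4)**2) = 23446*(6562 + 2*(-5/4)**2) = 23446*(6562 + 2*(25/16)) = 23446*(6562 + 25/8) = 23446*(52521/8) = 615703683/4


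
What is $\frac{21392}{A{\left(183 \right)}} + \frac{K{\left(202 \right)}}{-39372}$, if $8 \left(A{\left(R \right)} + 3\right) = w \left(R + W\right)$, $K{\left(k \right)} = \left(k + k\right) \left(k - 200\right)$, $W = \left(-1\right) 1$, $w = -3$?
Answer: $- \frac{93589266}{311695} \approx -300.26$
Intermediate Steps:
$W = -1$
$K{\left(k \right)} = 2 k \left(-200 + k\right)$
$A{\left(R \right)} = - \frac{21}{8} - \frac{3 R}{8}$ ($A{\left(R \right)} = -3 + \frac{\left(-3\right) \left(R - 1\right)}{8} = -3 + \frac{\left(-3\right) \left(-1 + R\right)}{8} = -3 + \frac{3 - 3 R}{8} = -3 - \left(- \frac{3}{8} + \frac{3 R}{8}\right) = - \frac{21}{8} - \frac{3 R}{8}$)
$\frac{21392}{A{\left(183 \right)}} + \frac{K{\left(202 \right)}}{-39372} = \frac{21392}{- \frac{21}{8} - \frac{549}{8}} + \frac{2 \cdot 202 \left(-200 + 202\right)}{-39372} = \frac{21392}{- \frac{21}{8} - \frac{549}{8}} + 2 \cdot 202 \cdot 2 \left(- \frac{1}{39372}\right) = \frac{21392}{- \frac{285}{4}} + 808 \left(- \frac{1}{39372}\right) = 21392 \left(- \frac{4}{285}\right) - \frac{202}{9843} = - \frac{85568}{285} - \frac{202}{9843} = - \frac{93589266}{311695}$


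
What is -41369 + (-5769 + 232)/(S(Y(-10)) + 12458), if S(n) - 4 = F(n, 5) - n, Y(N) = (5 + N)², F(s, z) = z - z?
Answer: -514511790/12437 ≈ -41369.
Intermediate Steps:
F(s, z) = 0
S(n) = 4 - n (S(n) = 4 + (0 - n) = 4 - n)
-41369 + (-5769 + 232)/(S(Y(-10)) + 12458) = -41369 + (-5769 + 232)/((4 - (5 - 10)²) + 12458) = -41369 - 5537/((4 - 1*(-5)²) + 12458) = -41369 - 5537/((4 - 1*25) + 12458) = -41369 - 5537/((4 - 25) + 12458) = -41369 - 5537/(-21 + 12458) = -41369 - 5537/12437 = -514511790/12437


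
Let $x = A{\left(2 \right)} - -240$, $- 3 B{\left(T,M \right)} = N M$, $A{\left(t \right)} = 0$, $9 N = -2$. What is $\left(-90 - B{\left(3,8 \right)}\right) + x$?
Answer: $\frac{4034}{27} \approx 149.41$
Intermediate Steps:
$N = - \frac{2}{9}$ ($N = \frac{1}{9} \left(-2\right) = - \frac{2}{9} \approx -0.22222$)
$B{\left(T,M \right)} = \frac{2 M}{27}$ ($B{\left(T,M \right)} = - \frac{\left(- \frac{2}{9}\right) M}{3} = \frac{2 M}{27}$)
$x = 240$ ($x = 0 - -240 = 0 + 240 = 240$)
$\left(-90 - B{\left(3,8 \right)}\right) + x = \left(-90 - \frac{2}{27} \cdot 8\right) + 240 = \left(-90 - \frac{16}{27}\right) + 240 = - \frac{2446}{27} + 240 = \frac{4034}{27}$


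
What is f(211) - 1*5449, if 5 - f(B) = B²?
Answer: -49965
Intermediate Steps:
f(B) = 5 - B²
f(211) - 1*5449 = (5 - 1*211²) - 1*5449 = (5 - 1*44521) - 5449 = (5 - 44521) - 5449 = -44516 - 5449 = -49965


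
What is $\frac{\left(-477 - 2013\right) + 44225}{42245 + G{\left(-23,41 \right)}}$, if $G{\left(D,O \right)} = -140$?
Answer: $\frac{8347}{8421} \approx 0.99121$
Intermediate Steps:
$\frac{\left(-477 - 2013\right) + 44225}{42245 + G{\left(-23,41 \right)}} = \frac{\left(-477 - 2013\right) + 44225}{42245 - 140} = \frac{\left(-477 - 2013\right) + 44225}{42105} = \left(-2490 + 44225\right) \frac{1}{42105} = 41735 \cdot \frac{1}{42105} = \frac{8347}{8421}$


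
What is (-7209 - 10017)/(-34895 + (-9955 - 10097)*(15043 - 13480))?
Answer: 17226/31376171 ≈ 0.00054902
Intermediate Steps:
(-7209 - 10017)/(-34895 + (-9955 - 10097)*(15043 - 13480)) = -17226/(-34895 - 20052*1563) = -17226/(-34895 - 31341276) = -17226/(-31376171) = -17226*(-1/31376171) = 17226/31376171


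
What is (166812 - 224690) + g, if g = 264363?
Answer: 206485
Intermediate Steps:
(166812 - 224690) + g = (166812 - 224690) + 264363 = -57878 + 264363 = 206485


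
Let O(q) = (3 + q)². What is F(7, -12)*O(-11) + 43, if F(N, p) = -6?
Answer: -341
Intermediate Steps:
F(7, -12)*O(-11) + 43 = -6*(3 - 11)² + 43 = -6*(-8)² + 43 = -6*64 + 43 = -384 + 43 = -341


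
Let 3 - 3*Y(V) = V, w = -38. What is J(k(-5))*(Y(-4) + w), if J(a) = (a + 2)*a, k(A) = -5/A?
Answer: -107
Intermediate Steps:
Y(V) = 1 - V/3
J(a) = a*(2 + a) (J(a) = (2 + a)*a = a*(2 + a))
J(k(-5))*(Y(-4) + w) = ((-5/(-5))*(2 - 5/(-5)))*((1 - ⅓*(-4)) - 38) = ((-5*(-⅕))*(2 - 5*(-⅕)))*((1 + 4/3) - 38) = (1*(2 + 1))*(7/3 - 38) = (1*3)*(-107/3) = 3*(-107/3) = -107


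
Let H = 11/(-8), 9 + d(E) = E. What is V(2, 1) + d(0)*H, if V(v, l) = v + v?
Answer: 131/8 ≈ 16.375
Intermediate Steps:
d(E) = -9 + E
V(v, l) = 2*v
H = -11/8 (H = 11*(-⅛) = -11/8 ≈ -1.3750)
V(2, 1) + d(0)*H = 2*2 + (-9 + 0)*(-11/8) = 4 - 9*(-11/8) = 4 + 99/8 = 131/8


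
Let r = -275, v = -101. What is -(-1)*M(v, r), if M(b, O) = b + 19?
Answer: -82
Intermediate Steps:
M(b, O) = 19 + b
-(-1)*M(v, r) = -(-1)*(19 - 101) = -(-1)*(-82) = -1*82 = -82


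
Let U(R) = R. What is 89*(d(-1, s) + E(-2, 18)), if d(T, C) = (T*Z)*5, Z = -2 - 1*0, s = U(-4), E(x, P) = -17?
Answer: -623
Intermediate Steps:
s = -4
Z = -2 (Z = -2 + 0 = -2)
d(T, C) = -10*T (d(T, C) = (T*(-2))*5 = -2*T*5 = -10*T)
89*(d(-1, s) + E(-2, 18)) = 89*(-10*(-1) - 17) = 89*(10 - 17) = 89*(-7) = -623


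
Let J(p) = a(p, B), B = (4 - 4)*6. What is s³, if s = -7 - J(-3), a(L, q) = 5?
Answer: -1728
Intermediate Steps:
B = 0 (B = 0*6 = 0)
J(p) = 5
s = -12 (s = -7 - 1*5 = -7 - 5 = -12)
s³ = (-12)³ = -1728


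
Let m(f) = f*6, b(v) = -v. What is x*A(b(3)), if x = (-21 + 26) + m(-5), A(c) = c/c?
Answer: -25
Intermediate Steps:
m(f) = 6*f
A(c) = 1
x = -25 (x = (-21 + 26) + 6*(-5) = 5 - 30 = -25)
x*A(b(3)) = -25*1 = -25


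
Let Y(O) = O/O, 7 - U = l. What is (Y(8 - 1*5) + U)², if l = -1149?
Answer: 1338649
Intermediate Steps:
U = 1156 (U = 7 - 1*(-1149) = 7 + 1149 = 1156)
Y(O) = 1
(Y(8 - 1*5) + U)² = (1 + 1156)² = 1157² = 1338649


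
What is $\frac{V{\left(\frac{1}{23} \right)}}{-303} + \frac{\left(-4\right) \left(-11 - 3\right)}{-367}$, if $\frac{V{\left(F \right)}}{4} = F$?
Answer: $- \frac{391732}{2557623} \approx -0.15316$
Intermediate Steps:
$V{\left(F \right)} = 4 F$
$\frac{V{\left(\frac{1}{23} \right)}}{-303} + \frac{\left(-4\right) \left(-11 - 3\right)}{-367} = \frac{4 \cdot \frac{1}{23}}{-303} + \frac{\left(-4\right) \left(-11 - 3\right)}{-367} = 4 \cdot \frac{1}{23} \left(- \frac{1}{303}\right) + \left(-4\right) \left(-14\right) \left(- \frac{1}{367}\right) = \frac{4}{23} \left(- \frac{1}{303}\right) + 56 \left(- \frac{1}{367}\right) = - \frac{4}{6969} - \frac{56}{367} = - \frac{391732}{2557623}$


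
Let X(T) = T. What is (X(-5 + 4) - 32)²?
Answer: 1089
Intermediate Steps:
(X(-5 + 4) - 32)² = ((-5 + 4) - 32)² = (-1 - 32)² = (-33)² = 1089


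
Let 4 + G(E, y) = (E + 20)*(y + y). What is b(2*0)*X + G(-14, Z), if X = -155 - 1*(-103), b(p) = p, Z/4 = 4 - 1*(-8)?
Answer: 572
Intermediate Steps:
Z = 48 (Z = 4*(4 - 1*(-8)) = 4*(4 + 8) = 4*12 = 48)
X = -52 (X = -155 + 103 = -52)
G(E, y) = -4 + 2*y*(20 + E) (G(E, y) = -4 + (E + 20)*(y + y) = -4 + (20 + E)*(2*y) = -4 + 2*y*(20 + E))
b(2*0)*X + G(-14, Z) = (2*0)*(-52) + (-4 + 40*48 + 2*(-14)*48) = 0*(-52) + (-4 + 1920 - 1344) = 0 + 572 = 572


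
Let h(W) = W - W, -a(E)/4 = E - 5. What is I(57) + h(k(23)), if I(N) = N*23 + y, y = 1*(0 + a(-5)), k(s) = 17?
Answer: 1351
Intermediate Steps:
a(E) = 20 - 4*E (a(E) = -4*(E - 5) = -4*(-5 + E) = 20 - 4*E)
y = 40 (y = 1*(0 + (20 - 4*(-5))) = 1*(0 + (20 + 20)) = 1*(0 + 40) = 1*40 = 40)
h(W) = 0
I(N) = 40 + 23*N (I(N) = N*23 + 40 = 23*N + 40 = 40 + 23*N)
I(57) + h(k(23)) = (40 + 23*57) + 0 = (40 + 1311) + 0 = 1351 + 0 = 1351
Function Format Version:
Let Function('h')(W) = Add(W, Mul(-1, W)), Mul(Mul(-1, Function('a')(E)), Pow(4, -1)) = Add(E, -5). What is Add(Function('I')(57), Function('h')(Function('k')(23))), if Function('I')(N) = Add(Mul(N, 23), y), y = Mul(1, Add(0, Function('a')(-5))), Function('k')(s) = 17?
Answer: 1351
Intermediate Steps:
Function('a')(E) = Add(20, Mul(-4, E)) (Function('a')(E) = Mul(-4, Add(E, -5)) = Mul(-4, Add(-5, E)) = Add(20, Mul(-4, E)))
y = 40 (y = Mul(1, Add(0, Add(20, Mul(-4, -5)))) = Mul(1, Add(0, Add(20, 20))) = Mul(1, Add(0, 40)) = Mul(1, 40) = 40)
Function('h')(W) = 0
Function('I')(N) = Add(40, Mul(23, N)) (Function('I')(N) = Add(Mul(N, 23), 40) = Add(Mul(23, N), 40) = Add(40, Mul(23, N)))
Add(Function('I')(57), Function('h')(Function('k')(23))) = Add(Add(40, Mul(23, 57)), 0) = Add(Add(40, 1311), 0) = Add(1351, 0) = 1351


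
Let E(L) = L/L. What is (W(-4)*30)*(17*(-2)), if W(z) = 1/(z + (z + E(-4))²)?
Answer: -204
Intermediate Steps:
E(L) = 1
W(z) = 1/(z + (1 + z)²) (W(z) = 1/(z + (z + 1)²) = 1/(z + (1 + z)²))
(W(-4)*30)*(17*(-2)) = (30/(-4 + (1 - 4)²))*(17*(-2)) = (30/(-4 + (-3)²))*(-34) = (30/(-4 + 9))*(-34) = (30/5)*(-34) = ((⅕)*30)*(-34) = 6*(-34) = -204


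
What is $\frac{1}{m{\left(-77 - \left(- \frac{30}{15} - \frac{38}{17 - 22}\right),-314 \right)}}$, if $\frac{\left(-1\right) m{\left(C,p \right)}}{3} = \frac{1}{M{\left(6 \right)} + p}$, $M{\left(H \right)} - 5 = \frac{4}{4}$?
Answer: $\frac{308}{3} \approx 102.67$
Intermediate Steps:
$M{\left(H \right)} = 6$ ($M{\left(H \right)} = 5 + \frac{4}{4} = 5 + 4 \cdot \frac{1}{4} = 5 + 1 = 6$)
$m{\left(C,p \right)} = - \frac{3}{6 + p}$
$\frac{1}{m{\left(-77 - \left(- \frac{30}{15} - \frac{38}{17 - 22}\right),-314 \right)}} = \frac{1}{\left(-3\right) \frac{1}{6 - 314}} = \frac{1}{\left(-3\right) \frac{1}{-308}} = \frac{1}{\left(-3\right) \left(- \frac{1}{308}\right)} = \frac{1}{\frac{3}{308}} = \frac{308}{3}$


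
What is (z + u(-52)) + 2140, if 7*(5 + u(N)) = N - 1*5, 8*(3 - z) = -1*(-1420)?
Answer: 27333/14 ≈ 1952.4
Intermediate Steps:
z = -349/2 (z = 3 - (-1)*(-1420)/8 = 3 - ⅛*1420 = 3 - 355/2 = -349/2 ≈ -174.50)
u(N) = -40/7 + N/7 (u(N) = -5 + (N - 1*5)/7 = -5 + (N - 5)/7 = -5 + (-5 + N)/7 = -5 + (-5/7 + N/7) = -40/7 + N/7)
(z + u(-52)) + 2140 = (-349/2 + (-40/7 + (⅐)*(-52))) + 2140 = (-349/2 + (-40/7 - 52/7)) + 2140 = (-349/2 - 92/7) + 2140 = -2627/14 + 2140 = 27333/14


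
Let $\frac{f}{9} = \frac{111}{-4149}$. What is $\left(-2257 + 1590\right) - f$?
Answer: $- \frac{307376}{461} \approx -666.76$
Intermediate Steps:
$f = - \frac{111}{461}$ ($f = 9 \frac{111}{-4149} = 9 \cdot 111 \left(- \frac{1}{4149}\right) = 9 \left(- \frac{37}{1383}\right) = - \frac{111}{461} \approx -0.24078$)
$\left(-2257 + 1590\right) - f = \left(-2257 + 1590\right) - - \frac{111}{461} = -667 + \frac{111}{461} = - \frac{307376}{461}$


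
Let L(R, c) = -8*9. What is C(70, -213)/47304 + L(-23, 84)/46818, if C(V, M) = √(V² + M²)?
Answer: -4/2601 + √50269/47304 ≈ 0.0032018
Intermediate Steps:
L(R, c) = -72
C(V, M) = √(M² + V²)
C(70, -213)/47304 + L(-23, 84)/46818 = √((-213)² + 70²)/47304 - 72/46818 = √(45369 + 4900)*(1/47304) - 72*1/46818 = √50269*(1/47304) - 4/2601 = √50269/47304 - 4/2601 = -4/2601 + √50269/47304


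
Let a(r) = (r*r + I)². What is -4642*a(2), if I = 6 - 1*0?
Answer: -464200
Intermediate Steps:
I = 6 (I = 6 + 0 = 6)
a(r) = (6 + r²)² (a(r) = (r*r + 6)² = (r² + 6)² = (6 + r²)²)
-4642*a(2) = -4642*(6 + 2²)² = -4642*(6 + 4)² = -4642*10² = -4642*100 = -464200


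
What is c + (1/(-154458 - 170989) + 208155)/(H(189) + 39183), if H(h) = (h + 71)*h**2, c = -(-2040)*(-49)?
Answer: -303411317579302876/3035327984421 ≈ -99960.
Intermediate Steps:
c = -99960 (c = -2040*49 = -99960)
H(h) = h**2*(71 + h) (H(h) = (71 + h)*h**2 = h**2*(71 + h))
c + (1/(-154458 - 170989) + 208155)/(H(189) + 39183) = -99960 + (1/(-154458 - 170989) + 208155)/(189**2*(71 + 189) + 39183) = -99960 + (1/(-325447) + 208155)/(35721*260 + 39183) = -99960 + (-1/325447 + 208155)/(9287460 + 39183) = -99960 + (67743420284/325447)/9326643 = -99960 + (67743420284/325447)*(1/9326643) = -99960 + 67743420284/3035327984421 = -303411317579302876/3035327984421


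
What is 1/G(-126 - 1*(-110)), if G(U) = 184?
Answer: 1/184 ≈ 0.0054348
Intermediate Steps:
1/G(-126 - 1*(-110)) = 1/184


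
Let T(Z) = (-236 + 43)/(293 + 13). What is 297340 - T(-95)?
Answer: 90986233/306 ≈ 2.9734e+5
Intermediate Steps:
T(Z) = -193/306
297340 - T(-95) = 297340 - 1*(-193/306) = 297340 + 193/306 = 90986233/306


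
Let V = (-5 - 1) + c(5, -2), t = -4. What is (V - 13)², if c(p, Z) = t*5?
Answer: 1521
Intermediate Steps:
c(p, Z) = -20 (c(p, Z) = -4*5 = -20)
V = -26 (V = (-5 - 1) - 20 = -6 - 20 = -26)
(V - 13)² = (-26 - 13)² = (-39)² = 1521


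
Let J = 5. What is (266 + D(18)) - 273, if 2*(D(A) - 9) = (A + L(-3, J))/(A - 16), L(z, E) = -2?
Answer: 6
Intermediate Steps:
D(A) = 9 + (-2 + A)/(2*(-16 + A)) (D(A) = 9 + ((A - 2)/(A - 16))/2 = 9 + ((-2 + A)/(-16 + A))/2 = 9 + (-2 + A)/(2*(-16 + A)))
(266 + D(18)) - 273 = (266 + (-290 + 19*18)/(2*(-16 + 18))) - 273 = (266 + (½)*(-290 + 342)/2) - 273 = (266 + (½)*(½)*52) - 273 = (266 + 13) - 273 = 279 - 273 = 6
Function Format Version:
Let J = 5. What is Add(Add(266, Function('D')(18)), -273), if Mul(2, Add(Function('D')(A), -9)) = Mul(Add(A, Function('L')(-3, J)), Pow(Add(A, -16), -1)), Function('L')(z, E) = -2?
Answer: 6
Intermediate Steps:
Function('D')(A) = Add(9, Mul(Rational(1, 2), Pow(Add(-16, A), -1), Add(-2, A))) (Function('D')(A) = Add(9, Mul(Rational(1, 2), Mul(Add(A, -2), Pow(Add(A, -16), -1)))) = Add(9, Mul(Rational(1, 2), Mul(Add(-2, A), Pow(Add(-16, A), -1)))) = Add(9, Mul(Rational(1, 2), Mul(Pow(Add(-16, A), -1), Add(-2, A)))) = Add(9, Mul(Rational(1, 2), Pow(Add(-16, A), -1), Add(-2, A))))
Add(Add(266, Function('D')(18)), -273) = Add(Add(266, Mul(Rational(1, 2), Pow(Add(-16, 18), -1), Add(-290, Mul(19, 18)))), -273) = Add(Add(266, Mul(Rational(1, 2), Pow(2, -1), Add(-290, 342))), -273) = Add(Add(266, Mul(Rational(1, 2), Rational(1, 2), 52)), -273) = Add(Add(266, 13), -273) = Add(279, -273) = 6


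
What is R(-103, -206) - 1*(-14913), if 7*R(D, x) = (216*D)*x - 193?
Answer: 4687286/7 ≈ 6.6961e+5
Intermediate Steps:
R(D, x) = -193/7 + 216*D*x/7 (R(D, x) = ((216*D)*x - 193)/7 = (216*D*x - 193)/7 = (-193 + 216*D*x)/7 = -193/7 + 216*D*x/7)
R(-103, -206) - 1*(-14913) = (-193/7 + (216/7)*(-103)*(-206)) - 1*(-14913) = (-193/7 + 4583088/7) + 14913 = 4582895/7 + 14913 = 4687286/7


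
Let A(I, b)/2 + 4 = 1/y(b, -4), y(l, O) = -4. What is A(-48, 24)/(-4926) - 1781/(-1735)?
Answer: 17575907/17093220 ≈ 1.0282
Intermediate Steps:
A(I, b) = -17/2 (A(I, b) = -8 + 2/(-4) = -8 + 2*(-1/4) = -8 - 1/2 = -17/2)
A(-48, 24)/(-4926) - 1781/(-1735) = -17/2/(-4926) - 1781/(-1735) = -17/2*(-1/4926) - 1781*(-1/1735) = 17/9852 + 1781/1735 = 17575907/17093220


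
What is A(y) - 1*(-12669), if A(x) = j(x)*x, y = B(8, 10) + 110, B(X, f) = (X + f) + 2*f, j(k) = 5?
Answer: 13409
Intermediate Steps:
B(X, f) = X + 3*f
y = 148 (y = (8 + 3*10) + 110 = (8 + 30) + 110 = 38 + 110 = 148)
A(x) = 5*x
A(y) - 1*(-12669) = 5*148 - 1*(-12669) = 740 + 12669 = 13409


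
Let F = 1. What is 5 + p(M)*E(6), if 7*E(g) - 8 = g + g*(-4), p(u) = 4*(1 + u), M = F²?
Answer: -45/7 ≈ -6.4286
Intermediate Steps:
M = 1 (M = 1² = 1)
p(u) = 4 + 4*u
E(g) = 8/7 - 3*g/7 (E(g) = 8/7 + (g + g*(-4))/7 = 8/7 + (g - 4*g)/7 = 8/7 + (-3*g)/7 = 8/7 - 3*g/7)
5 + p(M)*E(6) = 5 + (4 + 4*1)*(8/7 - 3/7*6) = 5 + (4 + 4)*(8/7 - 18/7) = 5 + 8*(-10/7) = 5 - 80/7 = -45/7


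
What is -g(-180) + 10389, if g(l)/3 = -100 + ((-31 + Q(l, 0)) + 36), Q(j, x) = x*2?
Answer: 10674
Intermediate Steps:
Q(j, x) = 2*x
g(l) = -285 (g(l) = 3*(-100 + ((-31 + 2*0) + 36)) = 3*(-100 + ((-31 + 0) + 36)) = 3*(-100 + (-31 + 36)) = 3*(-100 + 5) = 3*(-95) = -285)
-g(-180) + 10389 = -1*(-285) + 10389 = 285 + 10389 = 10674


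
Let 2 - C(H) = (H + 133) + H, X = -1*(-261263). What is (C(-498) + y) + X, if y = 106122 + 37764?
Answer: 406014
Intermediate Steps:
y = 143886
X = 261263
C(H) = -131 - 2*H (C(H) = 2 - ((H + 133) + H) = 2 - ((133 + H) + H) = 2 - (133 + 2*H) = 2 + (-133 - 2*H) = -131 - 2*H)
(C(-498) + y) + X = ((-131 - 2*(-498)) + 143886) + 261263 = ((-131 + 996) + 143886) + 261263 = (865 + 143886) + 261263 = 144751 + 261263 = 406014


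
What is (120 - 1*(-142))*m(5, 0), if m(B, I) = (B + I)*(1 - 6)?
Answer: -6550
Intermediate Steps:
m(B, I) = -5*B - 5*I (m(B, I) = (B + I)*(-5) = -5*B - 5*I)
(120 - 1*(-142))*m(5, 0) = (120 - 1*(-142))*(-5*5 - 5*0) = (120 + 142)*(-25 + 0) = 262*(-25) = -6550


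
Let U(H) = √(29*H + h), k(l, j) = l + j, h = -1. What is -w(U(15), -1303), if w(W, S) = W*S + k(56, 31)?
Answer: -87 + 1303*√434 ≈ 27058.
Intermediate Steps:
k(l, j) = j + l
U(H) = √(-1 + 29*H) (U(H) = √(29*H - 1) = √(-1 + 29*H))
w(W, S) = 87 + S*W (w(W, S) = W*S + (31 + 56) = S*W + 87 = 87 + S*W)
-w(U(15), -1303) = -(87 - 1303*√(-1 + 29*15)) = -(87 - 1303*√(-1 + 435)) = -(87 - 1303*√434) = -87 + 1303*√434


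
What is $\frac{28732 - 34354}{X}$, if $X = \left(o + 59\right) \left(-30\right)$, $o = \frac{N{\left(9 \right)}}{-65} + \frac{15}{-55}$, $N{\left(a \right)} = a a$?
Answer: $\frac{133991}{41099} \approx 3.2602$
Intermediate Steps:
$N{\left(a \right)} = a^{2}$
$o = - \frac{1086}{715}$ ($o = \frac{9^{2}}{-65} + \frac{15}{-55} = 81 \left(- \frac{1}{65}\right) + 15 \left(- \frac{1}{55}\right) = - \frac{81}{65} - \frac{3}{11} = - \frac{1086}{715} \approx -1.5189$)
$X = - \frac{246594}{143}$ ($X = \left(- \frac{1086}{715} + 59\right) \left(-30\right) = \frac{41099}{715} \left(-30\right) = - \frac{246594}{143} \approx -1724.4$)
$\frac{28732 - 34354}{X} = \frac{28732 - 34354}{- \frac{246594}{143}} = \left(28732 - 34354\right) \left(- \frac{143}{246594}\right) = \left(-5622\right) \left(- \frac{143}{246594}\right) = \frac{133991}{41099}$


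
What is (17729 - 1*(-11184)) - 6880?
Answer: 22033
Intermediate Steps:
(17729 - 1*(-11184)) - 6880 = (17729 + 11184) - 6880 = 28913 - 6880 = 22033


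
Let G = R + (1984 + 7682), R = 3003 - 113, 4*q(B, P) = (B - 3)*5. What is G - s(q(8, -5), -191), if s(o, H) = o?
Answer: 50199/4 ≈ 12550.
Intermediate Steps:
q(B, P) = -15/4 + 5*B/4 (q(B, P) = ((B - 3)*5)/4 = ((-3 + B)*5)/4 = (-15 + 5*B)/4 = -15/4 + 5*B/4)
R = 2890
G = 12556 (G = 2890 + (1984 + 7682) = 2890 + 9666 = 12556)
G - s(q(8, -5), -191) = 12556 - (-15/4 + (5/4)*8) = 12556 - (-15/4 + 10) = 12556 - 1*25/4 = 12556 - 25/4 = 50199/4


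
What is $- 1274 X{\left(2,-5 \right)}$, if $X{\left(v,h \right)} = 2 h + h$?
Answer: $19110$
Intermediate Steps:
$X{\left(v,h \right)} = 3 h$
$- 1274 X{\left(2,-5 \right)} = - 1274 \cdot 3 \left(-5\right) = \left(-1274\right) \left(-15\right) = 19110$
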